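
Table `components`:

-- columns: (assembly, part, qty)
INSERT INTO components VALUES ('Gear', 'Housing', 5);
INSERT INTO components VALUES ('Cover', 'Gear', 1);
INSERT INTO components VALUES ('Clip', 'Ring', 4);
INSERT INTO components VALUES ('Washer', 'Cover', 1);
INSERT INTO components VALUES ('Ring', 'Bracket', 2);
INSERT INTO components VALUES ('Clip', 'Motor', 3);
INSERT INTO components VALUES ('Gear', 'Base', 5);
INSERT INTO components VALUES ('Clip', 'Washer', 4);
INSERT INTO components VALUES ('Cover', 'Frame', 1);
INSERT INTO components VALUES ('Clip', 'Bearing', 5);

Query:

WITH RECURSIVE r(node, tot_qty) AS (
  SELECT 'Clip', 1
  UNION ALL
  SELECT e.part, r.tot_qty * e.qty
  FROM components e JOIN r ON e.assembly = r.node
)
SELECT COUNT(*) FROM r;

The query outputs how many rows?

Base: (Clip, tot_qty=1).
Iteration 1: components of {Clip} -> Bearing = 1*5 = 5, Motor = 1*3 = 3, Ring = 1*4 = 4, Washer = 1*4 = 4.
Iteration 2: components of {Bearing,Motor,Ring,Washer} -> Bracket = 4*2 = 8, Cover = 4*1 = 4.
Iteration 3: components of {Bracket,Cover} -> Frame = 4*1 = 4, Gear = 4*1 = 4.
Iteration 4: components of {Frame,Gear} -> Base = 4*5 = 20, Housing = 4*5 = 20.
Iteration 5: no further components; recursion stops.
Total rows emitted: 11.

11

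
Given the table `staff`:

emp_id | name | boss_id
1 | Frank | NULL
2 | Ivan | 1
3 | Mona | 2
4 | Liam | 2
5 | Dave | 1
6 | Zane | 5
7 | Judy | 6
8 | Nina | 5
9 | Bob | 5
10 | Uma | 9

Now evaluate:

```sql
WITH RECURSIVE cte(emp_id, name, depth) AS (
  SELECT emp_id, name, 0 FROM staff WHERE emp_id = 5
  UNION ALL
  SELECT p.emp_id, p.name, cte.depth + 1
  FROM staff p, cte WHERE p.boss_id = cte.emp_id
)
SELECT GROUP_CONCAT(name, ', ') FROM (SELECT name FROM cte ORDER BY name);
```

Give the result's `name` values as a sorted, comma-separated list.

Bob, Dave, Judy, Nina, Uma, Zane

Base: emp_id=5 (Dave) at depth 0.
Iteration 1: rows with boss_id in {5} -> Zane (id 6, depth 1), Nina (id 8, depth 1), Bob (id 9, depth 1).
Iteration 2: rows with boss_id in {6,8,9} -> Judy (id 7, depth 2), Uma (id 10, depth 2).
Iteration 3: no rows with boss_id in {7,10}; recursion stops.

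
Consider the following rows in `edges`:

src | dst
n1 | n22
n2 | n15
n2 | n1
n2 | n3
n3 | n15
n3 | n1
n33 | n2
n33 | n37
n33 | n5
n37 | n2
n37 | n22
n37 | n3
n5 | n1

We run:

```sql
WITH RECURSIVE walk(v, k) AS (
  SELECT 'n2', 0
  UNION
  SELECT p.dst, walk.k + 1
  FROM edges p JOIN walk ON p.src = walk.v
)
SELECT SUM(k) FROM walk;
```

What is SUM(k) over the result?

12

Base: (n2, k=0).
Iteration 1: edges from {n2} -> (n1, k=1), (n15, k=1), (n3, k=1).
Iteration 2: edges from {n1,n15,n3} -> (n1, k=2), (n15, k=2), (n22, k=2).
Iteration 3: edges from {n1,n15,n22} -> (n22, k=3).
Iteration 4: no outgoing edges from {n22}; recursion stops.
SUM(k) = 0 + 1 + 1 + 1 + 2 + 2 + 2 + 3 = 12.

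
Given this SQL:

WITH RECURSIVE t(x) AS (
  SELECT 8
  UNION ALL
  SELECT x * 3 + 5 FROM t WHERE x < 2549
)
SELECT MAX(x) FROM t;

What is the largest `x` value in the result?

Base: x=8.
Iteration 1: 8 < 2549 holds -> x = 8 * 3 + 5 = 29.
Iteration 2: 29 < 2549 holds -> x = 29 * 3 + 5 = 92.
Iteration 3: 92 < 2549 holds -> x = 92 * 3 + 5 = 281.
Iteration 4: 281 < 2549 holds -> x = 281 * 3 + 5 = 848.
Iteration 5: 848 < 2549 holds -> x = 848 * 3 + 5 = 2549.
Iteration 6: 2549 < 2549 fails; recursion stops.
x values: 8, 29, 92, 281, 848, 2549; the maximum is 2549.

2549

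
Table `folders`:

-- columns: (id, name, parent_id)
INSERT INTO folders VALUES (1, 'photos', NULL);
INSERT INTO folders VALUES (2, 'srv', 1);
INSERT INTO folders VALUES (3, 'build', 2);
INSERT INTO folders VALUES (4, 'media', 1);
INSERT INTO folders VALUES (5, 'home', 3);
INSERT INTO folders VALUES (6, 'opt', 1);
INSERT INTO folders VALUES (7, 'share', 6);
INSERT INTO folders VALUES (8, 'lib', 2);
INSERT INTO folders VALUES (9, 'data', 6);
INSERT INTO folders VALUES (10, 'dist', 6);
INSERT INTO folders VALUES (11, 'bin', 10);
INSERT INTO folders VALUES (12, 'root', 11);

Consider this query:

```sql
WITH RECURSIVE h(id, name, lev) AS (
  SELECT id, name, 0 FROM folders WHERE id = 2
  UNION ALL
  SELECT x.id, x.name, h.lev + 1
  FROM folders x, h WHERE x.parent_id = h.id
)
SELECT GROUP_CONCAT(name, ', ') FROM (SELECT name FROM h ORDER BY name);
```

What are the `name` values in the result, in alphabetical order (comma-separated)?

Base: id=2 (srv) at lev 0.
Iteration 1: rows with parent_id in {2} -> build (id 3, lev 1), lib (id 8, lev 1).
Iteration 2: rows with parent_id in {3,8} -> home (id 5, lev 2).
Iteration 3: no rows with parent_id in {5}; recursion stops.

build, home, lib, srv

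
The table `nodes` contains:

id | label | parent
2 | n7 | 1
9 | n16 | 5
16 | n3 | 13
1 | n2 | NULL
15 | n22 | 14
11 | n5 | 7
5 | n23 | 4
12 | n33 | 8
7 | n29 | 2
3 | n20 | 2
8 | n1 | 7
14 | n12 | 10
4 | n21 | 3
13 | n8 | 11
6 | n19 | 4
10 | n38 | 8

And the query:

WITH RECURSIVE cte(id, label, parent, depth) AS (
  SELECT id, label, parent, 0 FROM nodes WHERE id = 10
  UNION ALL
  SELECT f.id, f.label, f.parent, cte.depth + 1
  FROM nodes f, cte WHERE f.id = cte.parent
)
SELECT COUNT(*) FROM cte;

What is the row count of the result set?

5

Base: id=10 (n38), parent=8, depth 0.
Iteration 1: join on id=8 -> n1 (id 8, parent=7, depth 1).
Iteration 2: join on id=7 -> n29 (id 7, parent=2, depth 2).
Iteration 3: join on id=2 -> n7 (id 2, parent=1, depth 3).
Iteration 4: join on id=1 -> n2 (id 1, parent=NULL, depth 4).
Iteration 5: parent is NULL; no match; recursion stops.
Total rows emitted: 5.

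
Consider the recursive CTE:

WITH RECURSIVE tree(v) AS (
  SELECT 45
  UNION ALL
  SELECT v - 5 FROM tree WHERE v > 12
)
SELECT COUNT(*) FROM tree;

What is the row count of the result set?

8

Base: v=45.
Iteration 1: 45 > 12 holds -> v = 45 - 5 = 40.
Iteration 2: 40 > 12 holds -> v = 40 - 5 = 35.
Iteration 3: 35 > 12 holds -> v = 35 - 5 = 30.
Iteration 4: 30 > 12 holds -> v = 30 - 5 = 25.
Iteration 5: 25 > 12 holds -> v = 25 - 5 = 20.
Iteration 6: 20 > 12 holds -> v = 20 - 5 = 15.
Iteration 7: 15 > 12 holds -> v = 15 - 5 = 10.
Iteration 8: 10 > 12 fails; recursion stops.
Total rows emitted: 8.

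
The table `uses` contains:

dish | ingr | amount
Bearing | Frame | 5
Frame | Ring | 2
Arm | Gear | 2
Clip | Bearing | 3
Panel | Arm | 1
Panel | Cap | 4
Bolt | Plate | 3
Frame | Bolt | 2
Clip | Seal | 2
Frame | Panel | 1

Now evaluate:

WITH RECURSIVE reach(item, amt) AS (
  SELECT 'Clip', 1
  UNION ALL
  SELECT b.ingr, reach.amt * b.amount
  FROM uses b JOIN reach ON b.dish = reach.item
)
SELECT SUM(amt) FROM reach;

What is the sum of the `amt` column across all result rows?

291

Base: (Clip, amt=1).
Iteration 1: components of {Clip} -> Bearing = 1*3 = 3, Seal = 1*2 = 2.
Iteration 2: components of {Bearing,Seal} -> Frame = 3*5 = 15.
Iteration 3: components of {Frame} -> Bolt = 15*2 = 30, Panel = 15*1 = 15, Ring = 15*2 = 30.
Iteration 4: components of {Bolt,Panel,Ring} -> Arm = 15*1 = 15, Cap = 15*4 = 60, Plate = 30*3 = 90.
Iteration 5: components of {Arm,Cap,Plate} -> Gear = 15*2 = 30.
Iteration 6: no further components; recursion stops.
SUM(amt) = 1 + 2 + 3 + 15 + 30 + 15 + 30 + 15 + 60 + 90 + 30 = 291.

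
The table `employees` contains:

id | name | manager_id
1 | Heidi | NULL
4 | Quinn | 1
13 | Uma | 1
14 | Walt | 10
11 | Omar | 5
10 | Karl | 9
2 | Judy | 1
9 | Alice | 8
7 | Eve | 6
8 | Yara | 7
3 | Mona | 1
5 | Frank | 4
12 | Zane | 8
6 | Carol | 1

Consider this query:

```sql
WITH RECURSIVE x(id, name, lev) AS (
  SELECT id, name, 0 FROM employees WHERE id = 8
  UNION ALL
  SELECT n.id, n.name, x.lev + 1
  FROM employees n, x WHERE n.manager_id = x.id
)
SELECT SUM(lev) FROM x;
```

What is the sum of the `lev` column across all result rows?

7

Base: id=8 (Yara) at lev 0.
Iteration 1: rows with manager_id in {8} -> Alice (id 9, lev 1), Zane (id 12, lev 1).
Iteration 2: rows with manager_id in {9,12} -> Karl (id 10, lev 2).
Iteration 3: rows with manager_id in {10} -> Walt (id 14, lev 3).
Iteration 4: no rows with manager_id in {14}; recursion stops.
SUM(lev) = 0 + 1 + 1 + 2 + 3 = 7.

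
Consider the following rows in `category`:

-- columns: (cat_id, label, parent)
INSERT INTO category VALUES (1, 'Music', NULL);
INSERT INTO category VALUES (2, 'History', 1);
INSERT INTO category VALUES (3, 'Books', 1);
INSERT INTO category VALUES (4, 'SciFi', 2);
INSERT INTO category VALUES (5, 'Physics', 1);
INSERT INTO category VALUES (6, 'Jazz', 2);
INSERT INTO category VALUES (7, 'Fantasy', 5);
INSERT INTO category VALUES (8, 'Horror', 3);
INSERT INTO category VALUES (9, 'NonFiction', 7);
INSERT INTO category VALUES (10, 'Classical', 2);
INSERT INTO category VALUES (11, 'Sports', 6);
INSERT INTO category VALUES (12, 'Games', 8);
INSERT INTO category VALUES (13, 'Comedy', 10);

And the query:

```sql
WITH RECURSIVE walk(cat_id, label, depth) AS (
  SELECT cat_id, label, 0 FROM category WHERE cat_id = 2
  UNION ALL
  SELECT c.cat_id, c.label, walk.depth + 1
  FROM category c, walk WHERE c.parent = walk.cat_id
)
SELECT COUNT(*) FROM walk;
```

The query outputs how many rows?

Base: cat_id=2 (History) at depth 0.
Iteration 1: rows with parent in {2} -> SciFi (id 4, depth 1), Jazz (id 6, depth 1), Classical (id 10, depth 1).
Iteration 2: rows with parent in {4,6,10} -> Sports (id 11, depth 2), Comedy (id 13, depth 2).
Iteration 3: no rows with parent in {11,13}; recursion stops.
Total rows emitted: 6.

6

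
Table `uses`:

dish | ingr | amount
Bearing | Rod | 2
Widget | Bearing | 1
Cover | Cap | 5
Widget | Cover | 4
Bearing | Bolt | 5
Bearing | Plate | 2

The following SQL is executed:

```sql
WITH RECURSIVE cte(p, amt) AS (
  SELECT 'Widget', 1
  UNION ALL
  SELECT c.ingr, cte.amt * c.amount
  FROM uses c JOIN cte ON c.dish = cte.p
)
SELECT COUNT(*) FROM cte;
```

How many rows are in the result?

7

Base: (Widget, amt=1).
Iteration 1: components of {Widget} -> Bearing = 1*1 = 1, Cover = 1*4 = 4.
Iteration 2: components of {Bearing,Cover} -> Bolt = 1*5 = 5, Cap = 4*5 = 20, Plate = 1*2 = 2, Rod = 1*2 = 2.
Iteration 3: no further components; recursion stops.
Total rows emitted: 7.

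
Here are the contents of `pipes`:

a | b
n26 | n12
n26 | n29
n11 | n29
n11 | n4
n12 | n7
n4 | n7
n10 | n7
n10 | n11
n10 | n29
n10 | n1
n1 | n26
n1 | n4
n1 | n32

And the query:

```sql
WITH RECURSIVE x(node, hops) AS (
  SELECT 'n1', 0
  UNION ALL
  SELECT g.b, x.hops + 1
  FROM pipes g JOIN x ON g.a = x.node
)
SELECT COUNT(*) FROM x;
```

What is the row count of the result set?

8

Base: (n1, hops=0).
Iteration 1: edges from {n1} -> (n26, hops=1), (n32, hops=1), (n4, hops=1).
Iteration 2: edges from {n26,n32,n4} -> (n12, hops=2), (n29, hops=2), (n7, hops=2).
Iteration 3: edges from {n12,n29,n7} -> (n7, hops=3).
Iteration 4: no outgoing edges from {n7}; recursion stops.
Total rows emitted: 8.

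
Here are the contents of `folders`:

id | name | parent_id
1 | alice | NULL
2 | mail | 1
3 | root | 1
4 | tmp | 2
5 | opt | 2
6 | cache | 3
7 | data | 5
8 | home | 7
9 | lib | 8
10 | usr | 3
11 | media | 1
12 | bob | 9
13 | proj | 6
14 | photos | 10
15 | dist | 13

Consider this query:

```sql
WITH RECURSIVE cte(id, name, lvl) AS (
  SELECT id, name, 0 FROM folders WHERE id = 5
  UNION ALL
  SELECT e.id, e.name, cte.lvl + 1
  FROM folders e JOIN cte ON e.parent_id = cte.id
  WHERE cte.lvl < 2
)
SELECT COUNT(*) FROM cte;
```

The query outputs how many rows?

3

Base: id=5 (opt) at lvl 0.
Iteration 1: rows with parent_id in {5} -> data (id 7, lvl 1).
Iteration 2: rows with parent_id in {7} -> home (id 8, lvl 2).
Iteration 3: lvl < 2 fails for all current rows; recursion stops.
Total rows emitted: 3.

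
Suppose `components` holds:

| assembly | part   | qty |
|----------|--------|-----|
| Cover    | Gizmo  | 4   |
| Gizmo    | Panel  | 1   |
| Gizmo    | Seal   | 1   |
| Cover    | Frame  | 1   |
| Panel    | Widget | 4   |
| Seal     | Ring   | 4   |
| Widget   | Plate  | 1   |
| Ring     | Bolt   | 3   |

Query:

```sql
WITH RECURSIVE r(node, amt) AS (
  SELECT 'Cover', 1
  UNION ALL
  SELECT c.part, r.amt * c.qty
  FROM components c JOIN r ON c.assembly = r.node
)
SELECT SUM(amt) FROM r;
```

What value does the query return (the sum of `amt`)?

110

Base: (Cover, amt=1).
Iteration 1: components of {Cover} -> Frame = 1*1 = 1, Gizmo = 1*4 = 4.
Iteration 2: components of {Frame,Gizmo} -> Panel = 4*1 = 4, Seal = 4*1 = 4.
Iteration 3: components of {Panel,Seal} -> Ring = 4*4 = 16, Widget = 4*4 = 16.
Iteration 4: components of {Ring,Widget} -> Bolt = 16*3 = 48, Plate = 16*1 = 16.
Iteration 5: no further components; recursion stops.
SUM(amt) = 1 + 4 + 1 + 4 + 4 + 16 + 16 + 16 + 48 = 110.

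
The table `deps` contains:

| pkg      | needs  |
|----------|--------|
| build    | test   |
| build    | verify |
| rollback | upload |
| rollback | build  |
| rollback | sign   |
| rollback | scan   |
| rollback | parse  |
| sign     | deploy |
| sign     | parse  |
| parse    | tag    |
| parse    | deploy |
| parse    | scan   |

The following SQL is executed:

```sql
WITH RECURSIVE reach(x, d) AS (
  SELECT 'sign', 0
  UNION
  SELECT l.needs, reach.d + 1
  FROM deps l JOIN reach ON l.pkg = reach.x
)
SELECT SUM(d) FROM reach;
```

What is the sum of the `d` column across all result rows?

8

Base: (sign, d=0).
Iteration 1: edges from {sign} -> (deploy, d=1), (parse, d=1).
Iteration 2: edges from {deploy,parse} -> (deploy, d=2), (scan, d=2), (tag, d=2).
Iteration 3: no outgoing edges from {deploy,scan,tag}; recursion stops.
SUM(d) = 0 + 1 + 1 + 2 + 2 + 2 = 8.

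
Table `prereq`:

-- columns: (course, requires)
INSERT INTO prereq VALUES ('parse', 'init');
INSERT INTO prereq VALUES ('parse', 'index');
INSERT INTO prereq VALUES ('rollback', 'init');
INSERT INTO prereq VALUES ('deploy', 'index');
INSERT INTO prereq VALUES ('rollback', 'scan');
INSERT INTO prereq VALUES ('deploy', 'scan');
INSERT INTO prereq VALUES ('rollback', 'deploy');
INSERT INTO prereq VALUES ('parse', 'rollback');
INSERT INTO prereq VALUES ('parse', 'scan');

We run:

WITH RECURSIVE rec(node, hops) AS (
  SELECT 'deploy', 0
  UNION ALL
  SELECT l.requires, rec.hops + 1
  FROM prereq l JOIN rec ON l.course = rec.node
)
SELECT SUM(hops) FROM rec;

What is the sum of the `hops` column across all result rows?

Base: (deploy, hops=0).
Iteration 1: edges from {deploy} -> (index, hops=1), (scan, hops=1).
Iteration 2: no outgoing edges from {index,scan}; recursion stops.
SUM(hops) = 0 + 1 + 1 = 2.

2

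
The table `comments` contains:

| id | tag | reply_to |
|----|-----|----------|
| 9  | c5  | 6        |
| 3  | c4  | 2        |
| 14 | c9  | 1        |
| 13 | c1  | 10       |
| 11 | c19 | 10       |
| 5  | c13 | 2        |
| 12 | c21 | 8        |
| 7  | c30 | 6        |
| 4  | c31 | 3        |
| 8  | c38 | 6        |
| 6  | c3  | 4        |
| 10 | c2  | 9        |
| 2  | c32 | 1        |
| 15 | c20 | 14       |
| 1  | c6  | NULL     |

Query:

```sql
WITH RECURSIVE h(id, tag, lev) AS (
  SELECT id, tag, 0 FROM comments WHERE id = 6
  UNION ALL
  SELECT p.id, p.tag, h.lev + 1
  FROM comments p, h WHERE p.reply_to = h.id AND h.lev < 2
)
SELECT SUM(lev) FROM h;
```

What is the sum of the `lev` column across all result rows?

Base: id=6 (c3) at lev 0.
Iteration 1: rows with reply_to in {6} -> c30 (id 7, lev 1), c38 (id 8, lev 1), c5 (id 9, lev 1).
Iteration 2: rows with reply_to in {7,8,9} -> c2 (id 10, lev 2), c21 (id 12, lev 2).
Iteration 3: lev < 2 fails for all current rows; recursion stops.
SUM(lev) = 0 + 1 + 1 + 1 + 2 + 2 = 7.

7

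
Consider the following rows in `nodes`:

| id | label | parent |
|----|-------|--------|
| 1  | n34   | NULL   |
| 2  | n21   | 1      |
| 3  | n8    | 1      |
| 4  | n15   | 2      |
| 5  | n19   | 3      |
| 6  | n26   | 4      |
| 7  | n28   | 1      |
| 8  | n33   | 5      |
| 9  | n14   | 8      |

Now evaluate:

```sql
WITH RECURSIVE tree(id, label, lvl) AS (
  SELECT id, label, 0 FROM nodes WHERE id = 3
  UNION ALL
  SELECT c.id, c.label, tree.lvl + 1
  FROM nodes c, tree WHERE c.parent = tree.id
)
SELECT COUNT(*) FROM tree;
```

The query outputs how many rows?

4

Base: id=3 (n8) at lvl 0.
Iteration 1: rows with parent in {3} -> n19 (id 5, lvl 1).
Iteration 2: rows with parent in {5} -> n33 (id 8, lvl 2).
Iteration 3: rows with parent in {8} -> n14 (id 9, lvl 3).
Iteration 4: no rows with parent in {9}; recursion stops.
Total rows emitted: 4.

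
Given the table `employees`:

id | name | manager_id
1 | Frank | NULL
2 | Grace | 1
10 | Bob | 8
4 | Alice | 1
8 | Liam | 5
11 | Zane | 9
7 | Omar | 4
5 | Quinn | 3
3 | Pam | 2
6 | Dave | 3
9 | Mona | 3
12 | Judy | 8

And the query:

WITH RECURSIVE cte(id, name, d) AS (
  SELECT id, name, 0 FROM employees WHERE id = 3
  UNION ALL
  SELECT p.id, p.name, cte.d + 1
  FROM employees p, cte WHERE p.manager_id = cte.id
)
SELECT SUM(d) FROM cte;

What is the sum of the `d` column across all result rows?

13

Base: id=3 (Pam) at d 0.
Iteration 1: rows with manager_id in {3} -> Quinn (id 5, d 1), Dave (id 6, d 1), Mona (id 9, d 1).
Iteration 2: rows with manager_id in {5,6,9} -> Liam (id 8, d 2), Zane (id 11, d 2).
Iteration 3: rows with manager_id in {8,11} -> Bob (id 10, d 3), Judy (id 12, d 3).
Iteration 4: no rows with manager_id in {10,12}; recursion stops.
SUM(d) = 0 + 1 + 1 + 1 + 2 + 2 + 3 + 3 = 13.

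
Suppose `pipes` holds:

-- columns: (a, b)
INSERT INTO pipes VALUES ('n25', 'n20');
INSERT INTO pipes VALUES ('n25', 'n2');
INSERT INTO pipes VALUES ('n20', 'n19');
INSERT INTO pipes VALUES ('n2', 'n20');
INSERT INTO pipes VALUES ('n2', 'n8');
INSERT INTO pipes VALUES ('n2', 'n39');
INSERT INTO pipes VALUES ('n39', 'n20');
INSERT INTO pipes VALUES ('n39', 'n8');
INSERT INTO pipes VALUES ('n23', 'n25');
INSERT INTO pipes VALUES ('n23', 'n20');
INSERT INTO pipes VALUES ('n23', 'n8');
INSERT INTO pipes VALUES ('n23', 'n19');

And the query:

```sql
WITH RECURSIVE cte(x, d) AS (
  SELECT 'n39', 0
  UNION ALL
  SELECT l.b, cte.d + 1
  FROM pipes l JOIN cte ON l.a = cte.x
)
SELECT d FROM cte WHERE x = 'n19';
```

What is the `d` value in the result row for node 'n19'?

Base: (n39, d=0).
Iteration 1: edges from {n39} -> (n20, d=1), (n8, d=1).
Iteration 2: edges from {n20,n8} -> (n19, d=2).
Iteration 3: no outgoing edges from {n19}; recursion stops.

2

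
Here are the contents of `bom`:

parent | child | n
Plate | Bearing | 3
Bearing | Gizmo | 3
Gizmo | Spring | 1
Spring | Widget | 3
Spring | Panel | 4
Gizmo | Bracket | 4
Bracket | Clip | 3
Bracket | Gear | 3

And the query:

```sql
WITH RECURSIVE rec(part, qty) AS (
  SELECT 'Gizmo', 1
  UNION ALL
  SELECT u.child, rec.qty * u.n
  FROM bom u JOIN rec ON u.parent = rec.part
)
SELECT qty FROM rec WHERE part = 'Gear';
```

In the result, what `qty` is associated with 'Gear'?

12

Base: (Gizmo, qty=1).
Iteration 1: components of {Gizmo} -> Bracket = 1*4 = 4, Spring = 1*1 = 1.
Iteration 2: components of {Bracket,Spring} -> Clip = 4*3 = 12, Gear = 4*3 = 12, Panel = 1*4 = 4, Widget = 1*3 = 3.
Iteration 3: no further components; recursion stops.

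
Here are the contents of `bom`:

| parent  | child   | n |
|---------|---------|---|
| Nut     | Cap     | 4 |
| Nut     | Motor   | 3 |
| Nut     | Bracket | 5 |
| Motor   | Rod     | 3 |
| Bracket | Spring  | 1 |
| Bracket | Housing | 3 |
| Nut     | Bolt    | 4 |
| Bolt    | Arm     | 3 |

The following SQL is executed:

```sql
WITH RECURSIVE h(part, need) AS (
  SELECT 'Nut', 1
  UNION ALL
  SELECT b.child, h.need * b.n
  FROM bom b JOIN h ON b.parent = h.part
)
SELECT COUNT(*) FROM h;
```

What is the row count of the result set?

Base: (Nut, need=1).
Iteration 1: components of {Nut} -> Bolt = 1*4 = 4, Bracket = 1*5 = 5, Cap = 1*4 = 4, Motor = 1*3 = 3.
Iteration 2: components of {Bolt,Bracket,Cap,Motor} -> Arm = 4*3 = 12, Housing = 5*3 = 15, Rod = 3*3 = 9, Spring = 5*1 = 5.
Iteration 3: no further components; recursion stops.
Total rows emitted: 9.

9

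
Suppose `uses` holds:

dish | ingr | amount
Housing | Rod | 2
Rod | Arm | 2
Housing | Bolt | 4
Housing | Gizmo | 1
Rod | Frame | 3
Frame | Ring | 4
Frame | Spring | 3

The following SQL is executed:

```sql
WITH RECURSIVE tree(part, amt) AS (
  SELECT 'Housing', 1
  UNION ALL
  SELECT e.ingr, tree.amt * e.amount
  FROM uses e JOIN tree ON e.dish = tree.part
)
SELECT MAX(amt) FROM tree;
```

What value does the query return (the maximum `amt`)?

Base: (Housing, amt=1).
Iteration 1: components of {Housing} -> Bolt = 1*4 = 4, Gizmo = 1*1 = 1, Rod = 1*2 = 2.
Iteration 2: components of {Bolt,Gizmo,Rod} -> Arm = 2*2 = 4, Frame = 2*3 = 6.
Iteration 3: components of {Arm,Frame} -> Ring = 6*4 = 24, Spring = 6*3 = 18.
Iteration 4: no further components; recursion stops.
amt values: 1, 4, 1, 2, 6, 4, 24, 18; the maximum is 24.

24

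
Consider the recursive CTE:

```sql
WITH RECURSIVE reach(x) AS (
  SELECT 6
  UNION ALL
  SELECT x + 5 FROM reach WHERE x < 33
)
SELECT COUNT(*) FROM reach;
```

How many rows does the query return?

7

Base: x=6.
Iteration 1: 6 < 33 holds -> x = 6 + 5 = 11.
Iteration 2: 11 < 33 holds -> x = 11 + 5 = 16.
Iteration 3: 16 < 33 holds -> x = 16 + 5 = 21.
Iteration 4: 21 < 33 holds -> x = 21 + 5 = 26.
Iteration 5: 26 < 33 holds -> x = 26 + 5 = 31.
Iteration 6: 31 < 33 holds -> x = 31 + 5 = 36.
Iteration 7: 36 < 33 fails; recursion stops.
Total rows emitted: 7.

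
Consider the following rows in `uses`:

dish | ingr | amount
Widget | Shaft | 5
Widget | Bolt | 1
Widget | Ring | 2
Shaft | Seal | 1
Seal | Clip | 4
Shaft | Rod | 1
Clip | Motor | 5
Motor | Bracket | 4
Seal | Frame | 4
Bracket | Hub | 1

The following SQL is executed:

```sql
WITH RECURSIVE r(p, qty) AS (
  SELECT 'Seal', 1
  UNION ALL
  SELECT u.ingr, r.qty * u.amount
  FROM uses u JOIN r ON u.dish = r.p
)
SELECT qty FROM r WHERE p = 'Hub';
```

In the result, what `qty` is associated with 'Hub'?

Base: (Seal, qty=1).
Iteration 1: components of {Seal} -> Clip = 1*4 = 4, Frame = 1*4 = 4.
Iteration 2: components of {Clip,Frame} -> Motor = 4*5 = 20.
Iteration 3: components of {Motor} -> Bracket = 20*4 = 80.
Iteration 4: components of {Bracket} -> Hub = 80*1 = 80.
Iteration 5: no further components; recursion stops.

80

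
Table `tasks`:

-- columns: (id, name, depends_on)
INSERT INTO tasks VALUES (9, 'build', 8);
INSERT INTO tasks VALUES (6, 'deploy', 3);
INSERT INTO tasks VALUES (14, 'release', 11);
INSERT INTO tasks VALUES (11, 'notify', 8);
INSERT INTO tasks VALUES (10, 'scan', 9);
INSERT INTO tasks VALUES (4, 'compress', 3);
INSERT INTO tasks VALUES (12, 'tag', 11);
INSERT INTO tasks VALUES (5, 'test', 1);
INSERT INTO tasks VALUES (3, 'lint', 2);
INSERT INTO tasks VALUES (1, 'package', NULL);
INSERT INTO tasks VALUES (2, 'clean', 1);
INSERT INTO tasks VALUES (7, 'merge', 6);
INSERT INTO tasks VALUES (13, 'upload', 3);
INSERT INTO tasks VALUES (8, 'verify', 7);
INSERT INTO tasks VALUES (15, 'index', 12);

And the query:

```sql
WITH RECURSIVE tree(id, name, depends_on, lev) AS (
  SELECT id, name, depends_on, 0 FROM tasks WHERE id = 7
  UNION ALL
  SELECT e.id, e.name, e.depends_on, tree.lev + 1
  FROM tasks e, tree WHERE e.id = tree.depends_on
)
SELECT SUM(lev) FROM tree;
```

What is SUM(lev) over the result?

10

Base: id=7 (merge), depends_on=6, lev 0.
Iteration 1: join on id=6 -> deploy (id 6, depends_on=3, lev 1).
Iteration 2: join on id=3 -> lint (id 3, depends_on=2, lev 2).
Iteration 3: join on id=2 -> clean (id 2, depends_on=1, lev 3).
Iteration 4: join on id=1 -> package (id 1, depends_on=NULL, lev 4).
Iteration 5: depends_on is NULL; no match; recursion stops.
SUM(lev) = 0 + 1 + 2 + 3 + 4 = 10.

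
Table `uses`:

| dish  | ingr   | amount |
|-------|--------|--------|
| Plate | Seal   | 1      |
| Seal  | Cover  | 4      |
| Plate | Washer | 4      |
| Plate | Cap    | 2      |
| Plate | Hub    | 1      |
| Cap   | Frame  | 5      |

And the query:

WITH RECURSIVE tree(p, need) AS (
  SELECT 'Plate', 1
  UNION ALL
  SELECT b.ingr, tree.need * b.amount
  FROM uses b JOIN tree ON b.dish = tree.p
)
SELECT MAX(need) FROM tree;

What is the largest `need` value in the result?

10

Base: (Plate, need=1).
Iteration 1: components of {Plate} -> Cap = 1*2 = 2, Hub = 1*1 = 1, Seal = 1*1 = 1, Washer = 1*4 = 4.
Iteration 2: components of {Cap,Hub,Seal,Washer} -> Cover = 1*4 = 4, Frame = 2*5 = 10.
Iteration 3: no further components; recursion stops.
need values: 1, 1, 4, 2, 1, 4, 10; the maximum is 10.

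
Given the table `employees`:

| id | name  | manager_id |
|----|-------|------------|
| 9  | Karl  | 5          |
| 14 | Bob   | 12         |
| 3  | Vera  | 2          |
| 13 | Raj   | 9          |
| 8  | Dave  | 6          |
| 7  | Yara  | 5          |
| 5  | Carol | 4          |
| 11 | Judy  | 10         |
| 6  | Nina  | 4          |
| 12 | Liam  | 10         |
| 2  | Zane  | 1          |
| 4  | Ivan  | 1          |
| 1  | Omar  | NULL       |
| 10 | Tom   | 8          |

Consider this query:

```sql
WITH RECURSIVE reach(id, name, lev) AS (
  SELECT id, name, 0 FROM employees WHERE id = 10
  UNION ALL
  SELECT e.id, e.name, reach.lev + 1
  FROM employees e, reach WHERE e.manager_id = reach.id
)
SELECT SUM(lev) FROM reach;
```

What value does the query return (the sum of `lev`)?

4

Base: id=10 (Tom) at lev 0.
Iteration 1: rows with manager_id in {10} -> Judy (id 11, lev 1), Liam (id 12, lev 1).
Iteration 2: rows with manager_id in {11,12} -> Bob (id 14, lev 2).
Iteration 3: no rows with manager_id in {14}; recursion stops.
SUM(lev) = 0 + 1 + 1 + 2 = 4.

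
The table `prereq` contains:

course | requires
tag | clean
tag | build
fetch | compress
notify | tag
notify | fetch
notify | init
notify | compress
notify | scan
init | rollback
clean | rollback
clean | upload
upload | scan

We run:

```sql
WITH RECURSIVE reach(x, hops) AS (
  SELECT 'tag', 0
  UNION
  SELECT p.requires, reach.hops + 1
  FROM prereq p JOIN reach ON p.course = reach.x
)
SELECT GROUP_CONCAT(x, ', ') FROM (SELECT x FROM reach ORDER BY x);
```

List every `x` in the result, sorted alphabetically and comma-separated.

Base: (tag, hops=0).
Iteration 1: edges from {tag} -> (build, hops=1), (clean, hops=1).
Iteration 2: edges from {build,clean} -> (rollback, hops=2), (upload, hops=2).
Iteration 3: edges from {rollback,upload} -> (scan, hops=3).
Iteration 4: no outgoing edges from {scan}; recursion stops.

build, clean, rollback, scan, tag, upload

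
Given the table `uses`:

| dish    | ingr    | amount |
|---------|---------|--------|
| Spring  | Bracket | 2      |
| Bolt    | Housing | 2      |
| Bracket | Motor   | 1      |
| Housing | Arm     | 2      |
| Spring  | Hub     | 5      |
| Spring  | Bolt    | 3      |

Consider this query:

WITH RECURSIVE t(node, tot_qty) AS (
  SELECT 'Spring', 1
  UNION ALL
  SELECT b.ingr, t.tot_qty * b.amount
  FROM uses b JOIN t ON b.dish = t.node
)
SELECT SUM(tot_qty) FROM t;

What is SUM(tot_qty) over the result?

Base: (Spring, tot_qty=1).
Iteration 1: components of {Spring} -> Bolt = 1*3 = 3, Bracket = 1*2 = 2, Hub = 1*5 = 5.
Iteration 2: components of {Bolt,Bracket,Hub} -> Housing = 3*2 = 6, Motor = 2*1 = 2.
Iteration 3: components of {Housing,Motor} -> Arm = 6*2 = 12.
Iteration 4: no further components; recursion stops.
SUM(tot_qty) = 1 + 5 + 3 + 2 + 6 + 2 + 12 = 31.

31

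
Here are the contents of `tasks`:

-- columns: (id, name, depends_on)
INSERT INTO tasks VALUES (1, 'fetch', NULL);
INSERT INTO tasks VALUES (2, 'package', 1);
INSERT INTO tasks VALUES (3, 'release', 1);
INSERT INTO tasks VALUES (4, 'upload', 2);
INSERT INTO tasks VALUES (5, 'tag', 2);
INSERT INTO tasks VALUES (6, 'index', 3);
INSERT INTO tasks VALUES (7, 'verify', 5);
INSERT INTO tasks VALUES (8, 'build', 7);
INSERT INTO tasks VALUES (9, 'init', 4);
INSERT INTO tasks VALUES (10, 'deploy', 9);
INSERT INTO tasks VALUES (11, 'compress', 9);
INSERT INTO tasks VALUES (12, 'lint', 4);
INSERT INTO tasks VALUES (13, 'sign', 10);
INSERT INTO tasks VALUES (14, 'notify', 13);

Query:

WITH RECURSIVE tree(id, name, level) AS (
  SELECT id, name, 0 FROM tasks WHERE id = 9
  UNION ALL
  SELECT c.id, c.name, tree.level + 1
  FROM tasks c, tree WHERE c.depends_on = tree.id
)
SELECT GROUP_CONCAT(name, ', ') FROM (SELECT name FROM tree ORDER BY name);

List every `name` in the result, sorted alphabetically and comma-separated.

Base: id=9 (init) at level 0.
Iteration 1: rows with depends_on in {9} -> deploy (id 10, level 1), compress (id 11, level 1).
Iteration 2: rows with depends_on in {10,11} -> sign (id 13, level 2).
Iteration 3: rows with depends_on in {13} -> notify (id 14, level 3).
Iteration 4: no rows with depends_on in {14}; recursion stops.

compress, deploy, init, notify, sign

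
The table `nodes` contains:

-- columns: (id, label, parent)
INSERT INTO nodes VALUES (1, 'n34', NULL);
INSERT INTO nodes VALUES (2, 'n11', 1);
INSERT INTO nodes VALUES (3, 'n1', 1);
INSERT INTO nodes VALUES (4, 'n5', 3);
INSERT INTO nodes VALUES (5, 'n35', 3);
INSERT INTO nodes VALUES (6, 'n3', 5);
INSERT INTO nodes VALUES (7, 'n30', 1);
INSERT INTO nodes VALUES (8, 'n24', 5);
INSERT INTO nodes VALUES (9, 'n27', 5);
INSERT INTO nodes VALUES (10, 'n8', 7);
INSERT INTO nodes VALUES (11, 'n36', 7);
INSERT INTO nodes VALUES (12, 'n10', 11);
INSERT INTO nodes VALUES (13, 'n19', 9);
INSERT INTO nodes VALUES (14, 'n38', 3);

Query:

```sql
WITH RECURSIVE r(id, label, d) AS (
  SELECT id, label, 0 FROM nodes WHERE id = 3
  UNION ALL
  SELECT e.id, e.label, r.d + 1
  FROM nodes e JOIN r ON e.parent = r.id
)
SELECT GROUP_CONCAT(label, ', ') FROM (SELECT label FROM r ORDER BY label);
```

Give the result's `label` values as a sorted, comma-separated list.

n1, n19, n24, n27, n3, n35, n38, n5

Base: id=3 (n1) at d 0.
Iteration 1: rows with parent in {3} -> n5 (id 4, d 1), n35 (id 5, d 1), n38 (id 14, d 1).
Iteration 2: rows with parent in {4,5,14} -> n3 (id 6, d 2), n24 (id 8, d 2), n27 (id 9, d 2).
Iteration 3: rows with parent in {6,8,9} -> n19 (id 13, d 3).
Iteration 4: no rows with parent in {13}; recursion stops.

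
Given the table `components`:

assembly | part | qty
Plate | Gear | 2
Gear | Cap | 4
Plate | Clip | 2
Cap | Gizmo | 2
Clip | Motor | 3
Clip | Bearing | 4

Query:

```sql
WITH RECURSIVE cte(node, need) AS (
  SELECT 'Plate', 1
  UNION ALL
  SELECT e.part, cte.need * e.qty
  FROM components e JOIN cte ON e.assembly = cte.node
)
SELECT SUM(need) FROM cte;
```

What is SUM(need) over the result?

Base: (Plate, need=1).
Iteration 1: components of {Plate} -> Clip = 1*2 = 2, Gear = 1*2 = 2.
Iteration 2: components of {Clip,Gear} -> Bearing = 2*4 = 8, Cap = 2*4 = 8, Motor = 2*3 = 6.
Iteration 3: components of {Bearing,Cap,Motor} -> Gizmo = 8*2 = 16.
Iteration 4: no further components; recursion stops.
SUM(need) = 1 + 2 + 2 + 8 + 6 + 8 + 16 = 43.

43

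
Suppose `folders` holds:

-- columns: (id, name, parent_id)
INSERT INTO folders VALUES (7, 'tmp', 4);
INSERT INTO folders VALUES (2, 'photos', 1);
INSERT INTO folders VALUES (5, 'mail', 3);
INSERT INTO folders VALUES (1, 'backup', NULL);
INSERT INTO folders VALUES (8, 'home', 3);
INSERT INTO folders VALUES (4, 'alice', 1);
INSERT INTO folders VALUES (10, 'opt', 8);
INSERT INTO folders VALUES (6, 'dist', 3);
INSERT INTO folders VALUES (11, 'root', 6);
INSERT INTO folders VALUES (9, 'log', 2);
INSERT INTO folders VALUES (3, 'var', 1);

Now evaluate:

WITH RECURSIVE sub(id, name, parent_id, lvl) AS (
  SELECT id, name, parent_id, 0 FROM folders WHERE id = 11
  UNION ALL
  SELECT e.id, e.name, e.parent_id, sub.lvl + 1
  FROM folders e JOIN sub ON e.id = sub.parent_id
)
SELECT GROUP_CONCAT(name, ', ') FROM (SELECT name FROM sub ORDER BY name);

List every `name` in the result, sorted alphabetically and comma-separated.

Base: id=11 (root), parent_id=6, lvl 0.
Iteration 1: join on id=6 -> dist (id 6, parent_id=3, lvl 1).
Iteration 2: join on id=3 -> var (id 3, parent_id=1, lvl 2).
Iteration 3: join on id=1 -> backup (id 1, parent_id=NULL, lvl 3).
Iteration 4: parent_id is NULL; no match; recursion stops.

backup, dist, root, var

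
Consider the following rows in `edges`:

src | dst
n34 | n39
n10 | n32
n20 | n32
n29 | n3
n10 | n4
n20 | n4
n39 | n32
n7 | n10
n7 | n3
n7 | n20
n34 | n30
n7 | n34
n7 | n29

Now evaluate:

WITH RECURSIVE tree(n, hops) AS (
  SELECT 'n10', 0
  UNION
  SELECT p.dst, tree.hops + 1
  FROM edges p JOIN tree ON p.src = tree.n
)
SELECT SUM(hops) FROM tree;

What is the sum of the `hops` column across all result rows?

2

Base: (n10, hops=0).
Iteration 1: edges from {n10} -> (n32, hops=1), (n4, hops=1).
Iteration 2: no outgoing edges from {n32,n4}; recursion stops.
SUM(hops) = 0 + 1 + 1 = 2.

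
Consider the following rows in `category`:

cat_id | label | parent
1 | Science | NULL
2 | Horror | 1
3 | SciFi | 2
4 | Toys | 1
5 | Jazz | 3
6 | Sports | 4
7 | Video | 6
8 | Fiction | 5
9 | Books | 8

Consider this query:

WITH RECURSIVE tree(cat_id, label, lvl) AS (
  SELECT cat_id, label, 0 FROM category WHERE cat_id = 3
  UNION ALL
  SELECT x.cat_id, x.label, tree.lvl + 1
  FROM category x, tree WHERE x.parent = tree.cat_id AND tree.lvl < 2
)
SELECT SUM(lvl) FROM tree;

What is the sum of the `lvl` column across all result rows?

Base: cat_id=3 (SciFi) at lvl 0.
Iteration 1: rows with parent in {3} -> Jazz (id 5, lvl 1).
Iteration 2: rows with parent in {5} -> Fiction (id 8, lvl 2).
Iteration 3: lvl < 2 fails for all current rows; recursion stops.
SUM(lvl) = 0 + 1 + 2 = 3.

3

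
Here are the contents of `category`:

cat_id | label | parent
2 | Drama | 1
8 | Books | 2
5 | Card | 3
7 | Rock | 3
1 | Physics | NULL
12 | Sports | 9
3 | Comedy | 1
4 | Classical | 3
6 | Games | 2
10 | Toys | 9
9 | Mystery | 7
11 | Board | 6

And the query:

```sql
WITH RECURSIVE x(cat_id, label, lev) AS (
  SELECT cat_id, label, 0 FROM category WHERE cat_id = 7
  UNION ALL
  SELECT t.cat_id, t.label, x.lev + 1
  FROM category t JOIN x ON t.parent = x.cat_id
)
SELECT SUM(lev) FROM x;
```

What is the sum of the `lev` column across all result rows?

Base: cat_id=7 (Rock) at lev 0.
Iteration 1: rows with parent in {7} -> Mystery (id 9, lev 1).
Iteration 2: rows with parent in {9} -> Toys (id 10, lev 2), Sports (id 12, lev 2).
Iteration 3: no rows with parent in {10,12}; recursion stops.
SUM(lev) = 0 + 1 + 2 + 2 = 5.

5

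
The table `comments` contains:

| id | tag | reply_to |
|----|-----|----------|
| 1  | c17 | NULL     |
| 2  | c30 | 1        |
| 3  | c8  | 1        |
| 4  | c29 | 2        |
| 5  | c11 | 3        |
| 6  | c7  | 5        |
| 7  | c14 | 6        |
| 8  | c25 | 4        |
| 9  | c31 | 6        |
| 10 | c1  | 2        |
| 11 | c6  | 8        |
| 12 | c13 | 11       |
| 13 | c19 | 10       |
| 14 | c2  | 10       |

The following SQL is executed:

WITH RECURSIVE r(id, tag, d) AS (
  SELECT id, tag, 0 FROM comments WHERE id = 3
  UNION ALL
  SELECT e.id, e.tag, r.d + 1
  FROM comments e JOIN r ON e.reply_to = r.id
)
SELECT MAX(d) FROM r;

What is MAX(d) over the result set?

3

Base: id=3 (c8) at d 0.
Iteration 1: rows with reply_to in {3} -> c11 (id 5, d 1).
Iteration 2: rows with reply_to in {5} -> c7 (id 6, d 2).
Iteration 3: rows with reply_to in {6} -> c14 (id 7, d 3), c31 (id 9, d 3).
Iteration 4: no rows with reply_to in {7,9}; recursion stops.
d values: 0, 1, 2, 3, 3; the maximum is 3.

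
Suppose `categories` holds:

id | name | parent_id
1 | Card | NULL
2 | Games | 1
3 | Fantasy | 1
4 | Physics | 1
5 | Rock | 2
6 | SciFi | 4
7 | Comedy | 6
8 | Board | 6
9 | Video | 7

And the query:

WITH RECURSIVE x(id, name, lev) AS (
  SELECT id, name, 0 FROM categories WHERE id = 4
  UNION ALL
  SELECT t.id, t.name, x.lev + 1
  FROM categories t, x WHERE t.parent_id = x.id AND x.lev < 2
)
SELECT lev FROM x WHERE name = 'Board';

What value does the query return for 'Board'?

Base: id=4 (Physics) at lev 0.
Iteration 1: rows with parent_id in {4} -> SciFi (id 6, lev 1).
Iteration 2: rows with parent_id in {6} -> Comedy (id 7, lev 2), Board (id 8, lev 2).
Iteration 3: lev < 2 fails for all current rows; recursion stops.

2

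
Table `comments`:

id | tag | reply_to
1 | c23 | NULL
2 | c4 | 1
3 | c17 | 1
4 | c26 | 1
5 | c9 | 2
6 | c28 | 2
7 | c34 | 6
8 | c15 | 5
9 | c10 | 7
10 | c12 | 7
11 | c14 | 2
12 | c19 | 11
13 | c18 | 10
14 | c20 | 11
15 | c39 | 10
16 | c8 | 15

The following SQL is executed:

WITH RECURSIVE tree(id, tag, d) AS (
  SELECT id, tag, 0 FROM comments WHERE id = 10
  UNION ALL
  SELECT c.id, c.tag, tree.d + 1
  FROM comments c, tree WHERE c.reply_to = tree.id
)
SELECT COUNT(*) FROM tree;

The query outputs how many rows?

4

Base: id=10 (c12) at d 0.
Iteration 1: rows with reply_to in {10} -> c18 (id 13, d 1), c39 (id 15, d 1).
Iteration 2: rows with reply_to in {13,15} -> c8 (id 16, d 2).
Iteration 3: no rows with reply_to in {16}; recursion stops.
Total rows emitted: 4.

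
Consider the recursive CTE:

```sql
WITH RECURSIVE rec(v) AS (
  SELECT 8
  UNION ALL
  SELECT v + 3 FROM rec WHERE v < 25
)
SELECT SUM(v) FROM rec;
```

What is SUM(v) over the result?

Base: v=8.
Iteration 1: 8 < 25 holds -> v = 8 + 3 = 11.
Iteration 2: 11 < 25 holds -> v = 11 + 3 = 14.
Iteration 3: 14 < 25 holds -> v = 14 + 3 = 17.
Iteration 4: 17 < 25 holds -> v = 17 + 3 = 20.
Iteration 5: 20 < 25 holds -> v = 20 + 3 = 23.
Iteration 6: 23 < 25 holds -> v = 23 + 3 = 26.
Iteration 7: 26 < 25 fails; recursion stops.
SUM(v) = 8 + 11 + 14 + 17 + 20 + 23 + 26 = 119.

119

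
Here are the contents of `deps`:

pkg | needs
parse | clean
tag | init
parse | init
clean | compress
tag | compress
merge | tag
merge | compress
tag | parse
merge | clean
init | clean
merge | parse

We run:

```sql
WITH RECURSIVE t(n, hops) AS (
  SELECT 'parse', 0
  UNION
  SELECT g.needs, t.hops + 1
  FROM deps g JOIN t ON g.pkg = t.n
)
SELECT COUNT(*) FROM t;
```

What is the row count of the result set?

Base: (parse, hops=0).
Iteration 1: edges from {parse} -> (clean, hops=1), (init, hops=1).
Iteration 2: edges from {clean,init} -> (clean, hops=2), (compress, hops=2).
Iteration 3: edges from {clean,compress} -> (compress, hops=3).
Iteration 4: no outgoing edges from {compress}; recursion stops.
Total rows emitted: 6.

6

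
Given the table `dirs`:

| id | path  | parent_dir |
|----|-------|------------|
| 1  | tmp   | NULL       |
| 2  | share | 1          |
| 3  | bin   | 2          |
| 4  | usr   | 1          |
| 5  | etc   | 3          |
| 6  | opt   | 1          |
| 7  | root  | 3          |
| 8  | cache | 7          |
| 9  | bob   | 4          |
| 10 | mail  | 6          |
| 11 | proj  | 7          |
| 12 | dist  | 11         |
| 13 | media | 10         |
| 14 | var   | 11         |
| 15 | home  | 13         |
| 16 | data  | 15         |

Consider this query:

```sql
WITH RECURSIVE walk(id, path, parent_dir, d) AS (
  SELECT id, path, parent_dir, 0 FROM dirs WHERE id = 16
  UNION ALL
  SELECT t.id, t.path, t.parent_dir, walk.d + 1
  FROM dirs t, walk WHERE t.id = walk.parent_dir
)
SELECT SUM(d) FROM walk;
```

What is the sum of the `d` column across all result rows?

15

Base: id=16 (data), parent_dir=15, d 0.
Iteration 1: join on id=15 -> home (id 15, parent_dir=13, d 1).
Iteration 2: join on id=13 -> media (id 13, parent_dir=10, d 2).
Iteration 3: join on id=10 -> mail (id 10, parent_dir=6, d 3).
Iteration 4: join on id=6 -> opt (id 6, parent_dir=1, d 4).
Iteration 5: join on id=1 -> tmp (id 1, parent_dir=NULL, d 5).
Iteration 6: parent_dir is NULL; no match; recursion stops.
SUM(d) = 0 + 1 + 2 + 3 + 4 + 5 = 15.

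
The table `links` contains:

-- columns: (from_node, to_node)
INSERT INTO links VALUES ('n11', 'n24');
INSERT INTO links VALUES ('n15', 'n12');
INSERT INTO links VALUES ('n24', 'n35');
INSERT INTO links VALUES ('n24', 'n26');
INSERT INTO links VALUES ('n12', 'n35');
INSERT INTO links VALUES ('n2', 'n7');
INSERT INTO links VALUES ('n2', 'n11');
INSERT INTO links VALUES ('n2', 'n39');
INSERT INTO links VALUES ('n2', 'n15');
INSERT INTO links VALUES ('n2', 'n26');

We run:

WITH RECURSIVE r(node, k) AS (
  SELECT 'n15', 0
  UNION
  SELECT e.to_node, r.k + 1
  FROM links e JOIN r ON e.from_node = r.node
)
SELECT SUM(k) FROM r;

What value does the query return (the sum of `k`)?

Base: (n15, k=0).
Iteration 1: edges from {n15} -> (n12, k=1).
Iteration 2: edges from {n12} -> (n35, k=2).
Iteration 3: no outgoing edges from {n35}; recursion stops.
SUM(k) = 0 + 1 + 2 = 3.

3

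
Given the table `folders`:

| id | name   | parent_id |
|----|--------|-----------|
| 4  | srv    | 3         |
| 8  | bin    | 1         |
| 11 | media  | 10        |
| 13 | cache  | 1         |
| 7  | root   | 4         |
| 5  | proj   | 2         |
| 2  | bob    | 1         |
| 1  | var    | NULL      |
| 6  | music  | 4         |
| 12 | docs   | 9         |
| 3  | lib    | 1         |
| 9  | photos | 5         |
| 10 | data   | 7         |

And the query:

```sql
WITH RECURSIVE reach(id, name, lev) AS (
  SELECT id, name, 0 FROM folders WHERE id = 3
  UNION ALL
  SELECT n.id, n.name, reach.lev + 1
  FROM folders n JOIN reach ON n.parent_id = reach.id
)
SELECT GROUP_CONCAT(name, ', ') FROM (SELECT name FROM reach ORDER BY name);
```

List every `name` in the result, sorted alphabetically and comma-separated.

data, lib, media, music, root, srv

Base: id=3 (lib) at lev 0.
Iteration 1: rows with parent_id in {3} -> srv (id 4, lev 1).
Iteration 2: rows with parent_id in {4} -> music (id 6, lev 2), root (id 7, lev 2).
Iteration 3: rows with parent_id in {6,7} -> data (id 10, lev 3).
Iteration 4: rows with parent_id in {10} -> media (id 11, lev 4).
Iteration 5: no rows with parent_id in {11}; recursion stops.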